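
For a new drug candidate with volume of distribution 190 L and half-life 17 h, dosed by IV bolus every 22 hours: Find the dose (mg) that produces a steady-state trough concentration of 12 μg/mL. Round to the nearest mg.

3311 mg

τ/t½ = 22/17 ≈ 1.2941, so f = (1/2)^(22/17) ≈ 0.407785.
Cmin,ss = (D/Vd)·f/(1−f), so D = Cmin,ss·Vd·(1−f)/f.
D = 12 × 190 × (1−f)/f ≈ 12 × 190 × 1.45227 ≈ 3311.18 mg.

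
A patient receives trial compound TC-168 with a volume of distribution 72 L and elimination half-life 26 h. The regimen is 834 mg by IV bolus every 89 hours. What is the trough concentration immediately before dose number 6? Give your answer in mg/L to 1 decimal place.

f = (1/2)^(τ/t½) = (1/2)^(89/26) ≈ 0.0932.
C₀ = D/Vd = 834/72 ≈ 11.583 mg/L.
Before the 6th dose, 5 doses have been given. Superposition: Cmin = C₀·(f + f² + … + f^5).
≈ 11.583 × (0.0932 + 0.0087 + 0.0008 + 0.0001 + 0.0000) ≈ 11.583 × 0.1028 ≈ 1.191 mg/L.

1.2 mg/L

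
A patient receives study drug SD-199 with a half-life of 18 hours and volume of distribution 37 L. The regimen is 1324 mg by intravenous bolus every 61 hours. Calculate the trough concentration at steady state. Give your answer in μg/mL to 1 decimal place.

3.8 μg/mL

k = ln2/t½ = ln2/18 ≈ 0.038508 h⁻¹; fraction remaining f = e^(−kτ) = e^(−0.038508×61) ≈ 0.0955.
Single-dose peak C₀ = D/Vd = 1324/37 ≈ 35.784 μg/mL.
Steady-state trough Cmin,ss = C₀·f/(1−f) ≈ 35.784 × 0.0955/0.9045 ≈ 3.778 μg/mL.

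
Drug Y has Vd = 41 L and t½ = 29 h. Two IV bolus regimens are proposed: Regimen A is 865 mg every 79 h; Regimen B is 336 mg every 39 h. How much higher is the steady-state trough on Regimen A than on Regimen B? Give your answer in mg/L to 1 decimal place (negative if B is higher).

Regimen A: f = (1/2)^(79/29) ≈ 0.1513; Cmin,ss = (865/41)·f/(1−f) ≈ 3.761 mg/L.
Regimen B: f = (1/2)^(39/29) ≈ 0.3937; Cmin,ss = (336/41)·f/(1−f) ≈ 5.321 mg/L.
Difference ≈ 3.761 − 5.321 ≈ -1.560 mg/L.

-1.6 mg/L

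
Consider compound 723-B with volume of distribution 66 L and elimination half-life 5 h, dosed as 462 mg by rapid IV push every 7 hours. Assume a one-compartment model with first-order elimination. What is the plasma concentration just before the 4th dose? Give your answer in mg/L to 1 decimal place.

4.0 mg/L

f = (1/2)^(τ/t½) = (1/2)^(7/5) ≈ 0.3789.
C₀ = D/Vd = 462/66 ≈ 7.000 mg/L.
Before the 4th dose, 3 doses have been given. Superposition: Cmin = C₀·(f + f² + … + f^3).
≈ 7.000 × (0.3789 + 0.1436 + 0.0544) ≈ 7.000 × 0.5769 ≈ 4.038 mg/L.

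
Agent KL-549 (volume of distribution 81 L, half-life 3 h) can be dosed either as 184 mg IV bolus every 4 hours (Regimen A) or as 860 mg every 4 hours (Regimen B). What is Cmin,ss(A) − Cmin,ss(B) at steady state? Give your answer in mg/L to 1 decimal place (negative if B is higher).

-5.5 mg/L

Regimen A: f = (1/2)^(4/3) ≈ 0.3969; Cmin,ss = (184/81)·f/(1−f) ≈ 1.495 mg/L.
Regimen B: f = (1/2)^(4/3) ≈ 0.3969; Cmin,ss = (860/81)·f/(1−f) ≈ 6.987 mg/L.
Difference ≈ 1.495 − 6.987 ≈ -5.492 mg/L.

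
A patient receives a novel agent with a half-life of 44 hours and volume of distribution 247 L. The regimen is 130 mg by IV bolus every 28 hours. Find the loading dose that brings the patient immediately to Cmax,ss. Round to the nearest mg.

f = (1/2)^(28/44) ≈ 0.643332; accumulation ratio R = 1/(1−f) ≈ 2.80373.
Loading dose to hit Cmax,ss on first dose: D_load = D_maint·R ≈ 130 × 2.80373 ≈ 364.48 mg.

364 mg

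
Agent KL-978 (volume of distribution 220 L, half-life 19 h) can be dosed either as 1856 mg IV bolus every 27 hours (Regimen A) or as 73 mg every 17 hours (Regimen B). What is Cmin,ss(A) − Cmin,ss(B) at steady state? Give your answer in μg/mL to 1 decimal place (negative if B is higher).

4.6 μg/mL

Regimen A: f = (1/2)^(27/19) ≈ 0.3734; Cmin,ss = (1856/220)·f/(1−f) ≈ 5.027 μg/mL.
Regimen B: f = (1/2)^(17/19) ≈ 0.5378; Cmin,ss = (73/220)·f/(1−f) ≈ 0.386 μg/mL.
Difference ≈ 5.027 − 0.386 ≈ 4.641 μg/mL.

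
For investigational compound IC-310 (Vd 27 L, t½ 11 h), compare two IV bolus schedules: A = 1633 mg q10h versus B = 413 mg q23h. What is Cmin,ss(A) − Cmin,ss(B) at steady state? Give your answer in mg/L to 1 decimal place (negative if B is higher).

64.2 mg/L

Regimen A: f = (1/2)^(10/11) ≈ 0.5325; Cmin,ss = (1633/27)·f/(1−f) ≈ 68.891 mg/L.
Regimen B: f = (1/2)^(23/11) ≈ 0.2347; Cmin,ss = (413/27)·f/(1−f) ≈ 4.691 mg/L.
Difference ≈ 68.891 − 4.691 ≈ 64.200 mg/L.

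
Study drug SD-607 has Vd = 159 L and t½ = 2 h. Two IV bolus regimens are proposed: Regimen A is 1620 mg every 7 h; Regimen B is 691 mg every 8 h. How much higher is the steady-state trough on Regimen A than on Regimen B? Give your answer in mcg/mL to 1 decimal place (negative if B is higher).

0.7 mcg/mL

Regimen A: f = (1/2)^(7/2) ≈ 0.0884; Cmin,ss = (1620/159)·f/(1−f) ≈ 0.988 mcg/mL.
Regimen B: f = (1/2)^(8/2) ≈ 0.0625; Cmin,ss = (691/159)·f/(1−f) ≈ 0.290 mcg/mL.
Difference ≈ 0.988 − 0.290 ≈ 0.698 mcg/mL.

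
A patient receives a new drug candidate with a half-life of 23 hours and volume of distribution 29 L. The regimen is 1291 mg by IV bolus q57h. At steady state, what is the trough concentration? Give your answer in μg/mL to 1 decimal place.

k = ln2/t½ = ln2/23 ≈ 0.030137 h⁻¹; fraction remaining f = e^(−kτ) = e^(−0.030137×57) ≈ 0.1795.
At steady state, accumulation factor R = 1/(1 − e^(−kτ)) ≈ 1.2188.
Each bolus raises the concentration by D/Vd = 1291/29 ≈ 44.517 μg/mL.
Cmax,ss = C₀/(1 − f) ≈ 44.517/0.8205 ≈ 54.256 μg/mL.
One interval later, Cmin,ss = Cmax,ss·e^(−kτ) ≈ 54.256 × 0.1795 ≈ 9.739 μg/mL.

9.7 μg/mL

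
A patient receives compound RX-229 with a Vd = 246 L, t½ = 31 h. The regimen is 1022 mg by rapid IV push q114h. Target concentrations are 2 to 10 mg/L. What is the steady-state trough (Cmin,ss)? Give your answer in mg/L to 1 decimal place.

0.4 mg/L

Over one 114-h interval, 114/31 ≈ 3.6774 half-lives elapse, leaving f ≈ 0.0782 of each dose.
Accumulation ratio R = 1/(1 − f) ≈ 1/0.9218 ≈ 1.0848.
Each bolus raises the concentration by D/Vd = 1022/246 ≈ 4.154 mg/L.
Steady-state peak Cmax,ss = C₀·R ≈ 4.154 × 1.0848 ≈ 4.506 mg/L.
One interval later, Cmin,ss = Cmax,ss·e^(−kτ) ≈ 4.506 × 0.0782 ≈ 0.352 mg/L.
Trough 0.4 mg/L vs MEC 2 mg/L: subtherapeutic.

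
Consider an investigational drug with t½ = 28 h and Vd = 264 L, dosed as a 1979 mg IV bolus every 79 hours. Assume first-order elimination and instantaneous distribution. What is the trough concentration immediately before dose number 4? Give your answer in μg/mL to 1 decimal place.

1.2 μg/mL

f = (1/2)^(τ/t½) = (1/2)^(79/28) ≈ 0.1415.
C₀ = D/Vd = 1979/264 ≈ 7.496 μg/mL.
Before the 4th dose, 3 doses have been given. Superposition: Cmin = C₀·(f + f² + … + f^3).
≈ 7.496 × (0.1415 + 0.0200 + 0.0028) ≈ 7.496 × 0.1643 ≈ 1.232 μg/mL.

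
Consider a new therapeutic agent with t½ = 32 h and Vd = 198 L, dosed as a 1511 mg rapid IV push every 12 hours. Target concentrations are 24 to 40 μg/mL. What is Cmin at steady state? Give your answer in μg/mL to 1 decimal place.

Over one 12-h interval, 12/32 ≈ 0.375 half-lives elapse, leaving f ≈ 0.7711 of each dose.
At steady state, accumulation factor R = 1/(1 − e^(−kτ)) ≈ 4.3687.
Single-dose peak C₀ = D/Vd = 1511/198 ≈ 7.631 μg/mL.
Steady-state peak Cmax,ss = C₀·R ≈ 7.631 × 4.3687 ≈ 33.338 μg/mL.
One interval later, Cmin,ss = Cmax,ss·e^(−kτ) ≈ 33.338 × 0.7711 ≈ 25.707 μg/mL.
Trough 25.7 μg/mL vs MEC 24 μg/mL: adequate.

25.7 μg/mL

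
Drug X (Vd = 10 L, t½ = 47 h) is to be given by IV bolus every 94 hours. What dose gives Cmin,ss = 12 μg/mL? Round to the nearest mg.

360 mg

τ/t½ = 94/47 ≈ 2, so f = (1/2)^(94/47) ≈ 0.250000.
Cmin,ss = (D/Vd)·f/(1−f), so D = Cmin,ss·Vd·(1−f)/f.
D = 12 × 10 × (1−f)/f ≈ 12 × 10 × 3.00000 ≈ 360.00 mg.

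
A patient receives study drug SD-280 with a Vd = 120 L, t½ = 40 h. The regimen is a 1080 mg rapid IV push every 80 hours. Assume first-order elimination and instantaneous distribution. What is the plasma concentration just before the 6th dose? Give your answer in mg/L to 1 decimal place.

3.0 mg/L

f = (1/2)^(τ/t½) = (1/2)^(80/40) ≈ 0.2500.
C₀ = D/Vd = 1080/120 ≈ 9.000 mg/L.
Before the 6th dose, 5 doses have been given. Superposition: Cmin = C₀·(f + f² + … + f^5).
≈ 9.000 × (0.2500 + 0.0625 + 0.0156 + 0.0039 + 0.0010) ≈ 9.000 × 0.3330 ≈ 2.997 mg/L.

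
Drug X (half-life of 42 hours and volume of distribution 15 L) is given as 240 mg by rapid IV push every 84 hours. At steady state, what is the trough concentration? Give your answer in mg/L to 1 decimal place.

The dosing interval is 2 half-lives, so f = 2^(−2) = 0.25.
Accumulation ratio R = 1/(1 − f) = 1/0.75 = 4/3.
Single-dose peak C₀ = D/Vd = 240/15 = 16 mg/L.
Steady-state peak Cmax,ss = C₀·R = 16 × 4/3 ≈ 21.333 mg/L.
Steady-state trough Cmin,ss = Cmax,ss·f ≈ 21.333 × 0.25 ≈ 5.333 mg/L.

5.3 mg/L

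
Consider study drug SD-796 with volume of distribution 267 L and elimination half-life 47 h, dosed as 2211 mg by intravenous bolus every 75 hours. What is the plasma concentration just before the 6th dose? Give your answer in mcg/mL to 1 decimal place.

4.1 mcg/mL

f = (1/2)^(τ/t½) = (1/2)^(75/47) ≈ 0.3309.
C₀ = D/Vd = 2211/267 ≈ 8.281 mcg/mL.
Before the 6th dose, 5 doses have been given. Superposition: Cmin = C₀·(f + f² + … + f^5).
≈ 8.281 × (0.3309 + 0.1095 + 0.0362 + 0.0120 + 0.0040) ≈ 8.281 × 0.4926 ≈ 4.079 mcg/mL.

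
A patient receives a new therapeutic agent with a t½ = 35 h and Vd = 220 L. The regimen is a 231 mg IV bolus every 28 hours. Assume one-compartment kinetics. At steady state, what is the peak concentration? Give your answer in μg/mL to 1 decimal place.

2.5 μg/mL

τ/t½ = 28/35 ≈ 0.8, so fraction remaining f = (1/2)^(28/35) ≈ 0.5743.
Accumulation ratio R = 1/(1 − f) ≈ 1/0.4257 ≈ 2.3491.
Single-dose peak C₀ = D/Vd = 231/220 ≈ 1.050 μg/mL.
Cmax,ss = C₀/(1 − f) ≈ 1.050/0.4257 ≈ 2.467 μg/mL.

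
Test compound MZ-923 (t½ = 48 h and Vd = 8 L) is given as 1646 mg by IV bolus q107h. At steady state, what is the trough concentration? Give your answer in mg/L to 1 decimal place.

55.8 mg/L

Over one 107-h interval, 107/48 ≈ 2.2292 half-lives elapse, leaving f ≈ 0.2133 of each dose.
Accumulation ratio R = 1/(1 − f) ≈ 1/0.7867 ≈ 1.2711.
Each bolus raises the concentration by D/Vd = 1646/8 ≈ 205.750 mg/L.
Cmax,ss = C₀/(1 − f) ≈ 205.750/0.7867 ≈ 261.536 mg/L.
One interval later, Cmin,ss = Cmax,ss·e^(−kτ) ≈ 261.536 × 0.2133 ≈ 55.786 mg/L.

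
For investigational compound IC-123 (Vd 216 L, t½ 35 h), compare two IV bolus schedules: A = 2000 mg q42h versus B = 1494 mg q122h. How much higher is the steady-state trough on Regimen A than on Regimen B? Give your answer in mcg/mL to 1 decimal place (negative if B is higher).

6.5 mcg/mL

Regimen A: f = (1/2)^(42/35) ≈ 0.4353; Cmin,ss = (2000/216)·f/(1−f) ≈ 7.138 mcg/mL.
Regimen B: f = (1/2)^(122/35) ≈ 0.0893; Cmin,ss = (1494/216)·f/(1−f) ≈ 0.678 mcg/mL.
Difference ≈ 7.138 − 0.678 ≈ 6.460 mcg/mL.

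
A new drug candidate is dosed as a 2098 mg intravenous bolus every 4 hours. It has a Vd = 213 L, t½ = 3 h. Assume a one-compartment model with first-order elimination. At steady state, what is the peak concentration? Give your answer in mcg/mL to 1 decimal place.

τ/t½ = 4/3 ≈ 1.3333, so fraction remaining f = (1/2)^(4/3) ≈ 0.3969.
At steady state, accumulation factor R = 1/(1 − e^(−kτ)) ≈ 1.6581.
Each bolus raises the concentration by D/Vd = 2098/213 ≈ 9.850 mcg/mL.
Steady-state peak Cmax,ss = C₀·R ≈ 9.850 × 1.6581 ≈ 16.332 mcg/mL.

16.3 mcg/mL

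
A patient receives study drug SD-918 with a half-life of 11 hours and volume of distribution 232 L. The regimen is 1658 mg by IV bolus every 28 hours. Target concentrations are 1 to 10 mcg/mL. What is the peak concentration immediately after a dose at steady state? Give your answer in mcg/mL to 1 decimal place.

Over one 28-h interval, 28/11 ≈ 2.5455 half-lives elapse, leaving f ≈ 0.1713 of each dose.
At steady state, accumulation factor R = 1/(1 − e^(−kτ)) ≈ 1.2067.
Each bolus raises the concentration by D/Vd = 1658/232 ≈ 7.147 mcg/mL.
Steady-state peak Cmax,ss = C₀·R ≈ 7.147 × 1.2067 ≈ 8.624 mcg/mL.
Peak 8.6 mcg/mL vs MTC 10 mcg/mL: below toxic threshold.

8.6 mcg/mL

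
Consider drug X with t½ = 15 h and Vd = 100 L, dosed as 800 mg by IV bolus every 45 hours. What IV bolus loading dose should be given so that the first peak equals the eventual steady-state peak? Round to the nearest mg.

f = (1/2)^(45/15) ≈ 0.125000; accumulation ratio R = 1/(1−f) ≈ 1.14286.
Loading dose to hit Cmax,ss on first dose: D_load = D_maint·R ≈ 800 × 1.14286 ≈ 914.29 mg.

914 mg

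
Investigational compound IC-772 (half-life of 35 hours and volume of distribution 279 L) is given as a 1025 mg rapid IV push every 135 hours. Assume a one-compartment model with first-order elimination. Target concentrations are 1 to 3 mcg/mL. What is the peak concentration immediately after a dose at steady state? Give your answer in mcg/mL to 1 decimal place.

3.9 mcg/mL

Over one 135-h interval, 135/35 ≈ 3.8571 half-lives elapse, leaving f ≈ 0.0690 of each dose.
Accumulation ratio R = 1/(1 − f) ≈ 1/0.9310 ≈ 1.0741.
Each bolus raises the concentration by D/Vd = 1025/279 ≈ 3.674 mcg/mL.
Cmax,ss = C₀/(1 − f) ≈ 3.674/0.9310 ≈ 3.946 mcg/mL.
Peak 3.9 mcg/mL vs MTC 3 mcg/mL: exceeds toxic threshold.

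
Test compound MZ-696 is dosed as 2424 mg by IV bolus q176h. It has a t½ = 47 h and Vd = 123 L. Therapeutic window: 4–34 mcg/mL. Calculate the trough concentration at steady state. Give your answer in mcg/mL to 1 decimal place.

τ/t½ = 176/47 ≈ 3.7447, so fraction remaining f = (1/2)^(176/47) ≈ 0.0746.
Single-dose peak C₀ = D/Vd = 2424/123 ≈ 19.707 mcg/mL.
Steady-state trough Cmin,ss = C₀·f/(1−f) ≈ 19.707 × 0.0746/0.9254 ≈ 1.589 mcg/mL.
Trough 1.6 mcg/mL vs MEC 4 mcg/mL: subtherapeutic.

1.6 mcg/mL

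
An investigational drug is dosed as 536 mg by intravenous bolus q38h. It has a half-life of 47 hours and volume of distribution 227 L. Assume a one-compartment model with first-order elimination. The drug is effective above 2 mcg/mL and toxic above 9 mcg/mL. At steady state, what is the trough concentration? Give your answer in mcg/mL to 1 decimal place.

3.1 mcg/mL

Over one 38-h interval, 38/47 ≈ 0.80851 half-lives elapse, leaving f ≈ 0.5710 of each dose.
Accumulation ratio R = 1/(1 − f) ≈ 1/0.4290 ≈ 2.3310.
Each bolus raises the concentration by D/Vd = 536/227 ≈ 2.361 mcg/mL.
Cmax,ss = C₀/(1 − f) ≈ 2.361/0.4290 ≈ 5.503 mcg/mL.
One interval later, Cmin,ss = Cmax,ss·e^(−kτ) ≈ 5.503 × 0.5710 ≈ 3.142 mcg/mL.
Trough 3.1 mcg/mL vs MEC 2 mcg/mL: adequate.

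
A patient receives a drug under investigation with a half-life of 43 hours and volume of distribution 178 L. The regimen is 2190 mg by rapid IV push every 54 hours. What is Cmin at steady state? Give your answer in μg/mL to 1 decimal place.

8.9 μg/mL

k = ln2/t½ = ln2/43 ≈ 0.016120 h⁻¹; fraction remaining f = e^(−kτ) = e^(−0.016120×54) ≈ 0.4188.
At steady state, accumulation factor R = 1/(1 − e^(−kτ)) ≈ 1.7206.
Each bolus raises the concentration by D/Vd = 2190/178 ≈ 12.303 μg/mL.
Cmax,ss = C₀/(1 − f) ≈ 12.303/0.5812 ≈ 21.168 μg/mL.
Steady-state trough Cmin,ss = Cmax,ss·f ≈ 21.168 × 0.4188 ≈ 8.865 μg/mL.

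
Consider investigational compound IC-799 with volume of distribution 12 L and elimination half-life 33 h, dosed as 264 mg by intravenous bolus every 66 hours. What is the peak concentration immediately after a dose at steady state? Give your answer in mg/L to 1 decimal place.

29.3 mg/L

τ = 66 h = 2 half-lives, so f = (1/2)^2 = 0.25.
Accumulation ratio R = 1/(1 − f) = 1/0.75 = 4/3.
Single-dose peak C₀ = D/Vd = 264/12 = 22 mg/L.
Steady-state peak Cmax,ss = C₀·R = 22 × 4/3 ≈ 29.333 mg/L.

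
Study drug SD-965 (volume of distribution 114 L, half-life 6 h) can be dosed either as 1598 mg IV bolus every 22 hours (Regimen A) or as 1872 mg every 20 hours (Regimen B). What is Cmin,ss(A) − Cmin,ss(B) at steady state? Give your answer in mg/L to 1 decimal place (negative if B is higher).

Regimen A: f = (1/2)^(22/6) ≈ 0.0787; Cmin,ss = (1598/114)·f/(1−f) ≈ 1.197 mg/L.
Regimen B: f = (1/2)^(20/6) ≈ 0.0992; Cmin,ss = (1872/114)·f/(1−f) ≈ 1.808 mg/L.
Difference ≈ 1.197 − 1.808 ≈ -0.611 mg/L.

-0.6 mg/L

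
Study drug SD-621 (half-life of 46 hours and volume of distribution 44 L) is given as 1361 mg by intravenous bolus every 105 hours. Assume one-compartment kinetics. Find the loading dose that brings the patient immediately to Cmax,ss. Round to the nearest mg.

f = (1/2)^(105/46) ≈ 0.205526; accumulation ratio R = 1/(1−f) ≈ 1.25869.
Loading dose to hit Cmax,ss on first dose: D_load = D_maint·R ≈ 1361 × 1.25869 ≈ 1713.08 mg.

1713 mg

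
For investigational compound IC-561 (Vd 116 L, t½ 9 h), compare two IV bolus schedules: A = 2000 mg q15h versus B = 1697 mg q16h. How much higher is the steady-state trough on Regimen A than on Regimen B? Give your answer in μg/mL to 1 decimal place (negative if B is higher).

Regimen A: f = (1/2)^(15/9) ≈ 0.3150; Cmin,ss = (2000/116)·f/(1−f) ≈ 7.929 μg/mL.
Regimen B: f = (1/2)^(16/9) ≈ 0.2916; Cmin,ss = (1697/116)·f/(1−f) ≈ 6.022 μg/mL.
Difference ≈ 7.929 − 6.022 ≈ 1.907 μg/mL.

1.9 μg/mL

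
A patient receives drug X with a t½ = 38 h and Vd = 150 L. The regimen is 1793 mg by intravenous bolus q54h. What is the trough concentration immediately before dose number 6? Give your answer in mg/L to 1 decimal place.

7.1 mg/L

f = (1/2)^(τ/t½) = (1/2)^(54/38) ≈ 0.3734.
C₀ = D/Vd = 1793/150 ≈ 11.953 mg/L.
Before the 6th dose, 5 doses have been given. Superposition: Cmin = C₀·(f + f² + … + f^5).
≈ 11.953 × (0.3734 + 0.1394 + 0.0521 + 0.0194 + 0.0073) ≈ 11.953 × 0.5916 ≈ 7.071 mg/L.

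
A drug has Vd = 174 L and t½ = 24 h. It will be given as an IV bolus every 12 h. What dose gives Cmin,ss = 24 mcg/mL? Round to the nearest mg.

1730 mg

τ/t½ = 12/24 ≈ 0.5, so f = (1/2)^(12/24) ≈ 0.707107.
Cmin,ss = (D/Vd)·f/(1−f), so D = Cmin,ss·Vd·(1−f)/f.
D = 24 × 174 × (1−f)/f ≈ 24 × 174 × 0.41421 ≈ 1729.74 mg.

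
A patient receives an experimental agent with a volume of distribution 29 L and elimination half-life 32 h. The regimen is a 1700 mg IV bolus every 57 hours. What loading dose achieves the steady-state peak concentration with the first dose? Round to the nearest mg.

f = (1/2)^(57/32) ≈ 0.290931; accumulation ratio R = 1/(1−f) ≈ 1.41030.
Loading dose to hit Cmax,ss on first dose: D_load = D_maint·R ≈ 1700 × 1.41030 ≈ 2397.51 mg.

2398 mg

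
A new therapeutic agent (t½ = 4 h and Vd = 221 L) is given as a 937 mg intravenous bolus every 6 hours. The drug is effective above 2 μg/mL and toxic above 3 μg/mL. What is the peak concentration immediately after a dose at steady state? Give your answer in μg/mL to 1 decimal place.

τ/t½ = 6/4 ≈ 1.5, so fraction remaining f = (1/2)^(6/4) ≈ 0.3536.
Accumulation ratio R = 1/(1 − f) ≈ 1/0.6464 ≈ 1.5470.
Single-dose peak C₀ = D/Vd = 937/221 ≈ 4.240 μg/mL.
Steady-state peak Cmax,ss = C₀·R ≈ 4.240 × 1.5470 ≈ 6.559 μg/mL.
Peak 6.6 μg/mL vs MTC 3 μg/mL: exceeds toxic threshold.

6.6 μg/mL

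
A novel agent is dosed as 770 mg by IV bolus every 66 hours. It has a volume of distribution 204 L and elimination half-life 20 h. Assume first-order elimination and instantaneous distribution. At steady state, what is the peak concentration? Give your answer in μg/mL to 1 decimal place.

τ/t½ = 66/20 ≈ 3.3, so fraction remaining f = (1/2)^(66/20) ≈ 0.1015.
Accumulation ratio R = 1/(1 − f) ≈ 1/0.8985 ≈ 1.1130.
Single-dose peak C₀ = D/Vd = 770/204 ≈ 3.775 μg/mL.
Steady-state peak Cmax,ss = C₀·R ≈ 3.775 × 1.1130 ≈ 4.202 μg/mL.

4.2 μg/mL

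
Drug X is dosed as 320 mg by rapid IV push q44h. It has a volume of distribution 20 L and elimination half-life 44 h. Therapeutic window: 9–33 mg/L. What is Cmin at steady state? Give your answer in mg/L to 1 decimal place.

The dosing interval is 1 half-life, so f = 2^(−1) = 0.5.
At steady state, R = 1/(1 − 0.5) = 2/1.
Single-dose peak C₀ = D/Vd = 320/20 = 16 mg/L.
Steady-state peak Cmax,ss = C₀·R = 16 × 2/1 ≈ 32.000 mg/L.
Steady-state trough Cmin,ss = Cmax,ss·f ≈ 32.000 × 0.5 ≈ 16.000 mg/L.
Trough 16.0 mg/L vs MEC 9 mg/L: adequate.

16.0 mg/L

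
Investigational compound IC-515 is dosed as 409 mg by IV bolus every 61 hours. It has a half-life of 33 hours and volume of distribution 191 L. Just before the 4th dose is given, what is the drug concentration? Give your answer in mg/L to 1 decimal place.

0.8 mg/L

f = (1/2)^(τ/t½) = (1/2)^(61/33) ≈ 0.2777.
C₀ = D/Vd = 409/191 ≈ 2.141 mg/L.
Before the 4th dose, 3 doses have been given. Superposition: Cmin = C₀·(f + f² + … + f^3).
≈ 2.141 × (0.2777 + 0.0771 + 0.0214) ≈ 2.141 × 0.3762 ≈ 0.805 mg/L.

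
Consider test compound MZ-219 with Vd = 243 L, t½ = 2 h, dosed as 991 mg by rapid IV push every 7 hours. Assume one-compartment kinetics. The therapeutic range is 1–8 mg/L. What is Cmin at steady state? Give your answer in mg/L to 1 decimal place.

0.4 mg/L

Over one 7-h interval, 7/2 ≈ 3.5 half-lives elapse, leaving f ≈ 0.0884 of each dose.
Accumulation ratio R = 1/(1 − f) ≈ 1/0.9116 ≈ 1.0970.
Single-dose peak C₀ = D/Vd = 991/243 ≈ 4.078 mg/L.
Cmax,ss = C₀/(1 − f) ≈ 4.078/0.9116 ≈ 4.473 mg/L.
Steady-state trough Cmin,ss = Cmax,ss·f ≈ 4.473 × 0.0884 ≈ 0.395 mg/L.
Trough 0.4 mg/L vs MEC 1 mg/L: subtherapeutic.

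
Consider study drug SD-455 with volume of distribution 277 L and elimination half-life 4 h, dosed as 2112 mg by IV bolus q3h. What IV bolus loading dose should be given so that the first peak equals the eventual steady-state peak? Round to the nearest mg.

f = (1/2)^(3/4) ≈ 0.594604; accumulation ratio R = 1/(1−f) ≈ 2.46672.
Loading dose to hit Cmax,ss on first dose: D_load = D_maint·R ≈ 2112 × 2.46672 ≈ 5209.71 mg.

5210 mg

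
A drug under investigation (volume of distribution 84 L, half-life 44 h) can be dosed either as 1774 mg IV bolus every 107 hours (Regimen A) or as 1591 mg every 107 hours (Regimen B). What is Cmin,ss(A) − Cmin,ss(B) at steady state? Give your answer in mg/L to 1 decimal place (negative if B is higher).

0.5 mg/L

Regimen A: f = (1/2)^(107/44) ≈ 0.1853; Cmin,ss = (1774/84)·f/(1−f) ≈ 4.803 mg/L.
Regimen B: f = (1/2)^(107/44) ≈ 0.1853; Cmin,ss = (1591/84)·f/(1−f) ≈ 4.308 mg/L.
Difference ≈ 4.803 − 4.308 ≈ 0.495 mg/L.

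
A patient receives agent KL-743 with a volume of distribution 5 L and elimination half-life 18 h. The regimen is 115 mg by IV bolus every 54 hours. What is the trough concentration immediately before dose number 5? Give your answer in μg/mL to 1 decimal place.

f = (1/2)^(τ/t½) = (1/2)^(54/18) ≈ 0.1250.
C₀ = D/Vd = 115/5 ≈ 23.000 μg/mL.
Before the 5th dose, 4 doses have been given. Superposition: Cmin = C₀·(f + f² + … + f^4).
≈ 23.000 × (0.1250 + 0.0156 + 0.0020 + 0.0002) ≈ 23.000 × 0.1428 ≈ 3.284 μg/mL.

3.3 μg/mL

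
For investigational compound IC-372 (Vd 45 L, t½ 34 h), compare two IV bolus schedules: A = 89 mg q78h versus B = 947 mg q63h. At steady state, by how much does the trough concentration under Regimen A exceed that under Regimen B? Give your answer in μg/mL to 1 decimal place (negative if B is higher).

-7.5 μg/mL

Regimen A: f = (1/2)^(78/34) ≈ 0.2039; Cmin,ss = (89/45)·f/(1−f) ≈ 0.507 μg/mL.
Regimen B: f = (1/2)^(63/34) ≈ 0.2768; Cmin,ss = (947/45)·f/(1−f) ≈ 8.055 μg/mL.
Difference ≈ 0.507 − 8.055 ≈ -7.548 μg/mL.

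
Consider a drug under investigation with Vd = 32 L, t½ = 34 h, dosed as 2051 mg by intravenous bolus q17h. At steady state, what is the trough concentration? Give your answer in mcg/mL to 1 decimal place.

154.7 mcg/mL

Over one 17-h interval, 17/34 ≈ 0.5 half-lives elapse, leaving f ≈ 0.7071 of each dose.
Single-dose peak C₀ = D/Vd = 2051/32 ≈ 64.094 mcg/mL.
Steady-state trough Cmin,ss = C₀·f/(1−f) ≈ 64.094 × 0.7071/0.2929 ≈ 154.732 mcg/mL.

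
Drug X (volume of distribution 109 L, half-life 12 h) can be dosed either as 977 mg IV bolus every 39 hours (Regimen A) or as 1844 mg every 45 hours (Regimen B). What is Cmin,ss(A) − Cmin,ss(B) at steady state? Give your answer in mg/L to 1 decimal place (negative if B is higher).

-0.3 mg/L

Regimen A: f = (1/2)^(39/12) ≈ 0.1051; Cmin,ss = (977/109)·f/(1−f) ≈ 1.053 mg/L.
Regimen B: f = (1/2)^(45/12) ≈ 0.0743; Cmin,ss = (1844/109)·f/(1−f) ≈ 1.358 mg/L.
Difference ≈ 1.053 − 1.358 ≈ -0.305 mg/L.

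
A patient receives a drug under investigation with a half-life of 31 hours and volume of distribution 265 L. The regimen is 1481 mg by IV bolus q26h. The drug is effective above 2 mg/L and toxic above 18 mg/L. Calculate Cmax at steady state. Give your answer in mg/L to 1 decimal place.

Over one 26-h interval, 26/31 ≈ 0.83871 half-lives elapse, leaving f ≈ 0.5591 of each dose.
At steady state, accumulation factor R = 1/(1 − e^(−kτ)) ≈ 2.2681.
Single-dose peak C₀ = D/Vd = 1481/265 ≈ 5.589 mg/L.
Steady-state peak Cmax,ss = C₀·R ≈ 5.589 × 2.2681 ≈ 12.676 mg/L.
Peak 12.7 mg/L vs MTC 18 mg/L: below toxic threshold.

12.7 mg/L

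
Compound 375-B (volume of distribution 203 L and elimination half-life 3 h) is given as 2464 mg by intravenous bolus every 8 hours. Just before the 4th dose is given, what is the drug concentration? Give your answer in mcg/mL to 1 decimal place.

2.3 mcg/mL

f = (1/2)^(τ/t½) = (1/2)^(8/3) ≈ 0.1575.
C₀ = D/Vd = 2464/203 ≈ 12.138 mcg/mL.
Before the 4th dose, 3 doses have been given. Superposition: Cmin = C₀·(f + f² + … + f^3).
≈ 12.138 × (0.1575 + 0.0248 + 0.0039) ≈ 12.138 × 0.1862 ≈ 2.260 mcg/mL.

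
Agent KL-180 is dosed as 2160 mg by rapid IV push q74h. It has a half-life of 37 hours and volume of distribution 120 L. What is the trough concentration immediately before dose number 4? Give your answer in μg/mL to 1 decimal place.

f = (1/2)^(τ/t½) = (1/2)^(74/37) ≈ 0.2500.
C₀ = D/Vd = 2160/120 ≈ 18.000 μg/mL.
Before the 4th dose, 3 doses have been given. Superposition: Cmin = C₀·(f + f² + … + f^3).
≈ 18.000 × (0.2500 + 0.0625 + 0.0156) ≈ 18.000 × 0.3281 ≈ 5.906 μg/mL.

5.9 μg/mL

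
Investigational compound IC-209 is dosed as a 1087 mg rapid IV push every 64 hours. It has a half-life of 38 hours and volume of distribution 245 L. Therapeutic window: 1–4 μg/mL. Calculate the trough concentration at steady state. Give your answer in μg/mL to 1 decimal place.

τ/t½ = 64/38 ≈ 1.6842, so fraction remaining f = (1/2)^(64/38) ≈ 0.3112.
Accumulation ratio R = 1/(1 − f) ≈ 1/0.6888 ≈ 1.4518.
Single-dose peak C₀ = D/Vd = 1087/245 ≈ 4.437 μg/mL.
Steady-state peak Cmax,ss = C₀·R ≈ 4.437 × 1.4518 ≈ 6.442 μg/mL.
Steady-state trough Cmin,ss = Cmax,ss·f ≈ 6.442 × 0.3112 ≈ 2.005 μg/mL.
Trough 2.0 μg/mL vs MEC 1 μg/mL: adequate.

2.0 μg/mL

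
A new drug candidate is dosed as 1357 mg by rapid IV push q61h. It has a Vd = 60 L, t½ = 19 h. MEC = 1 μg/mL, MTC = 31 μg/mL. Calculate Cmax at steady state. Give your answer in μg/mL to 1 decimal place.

25.4 μg/mL

k = ln2/t½ = ln2/19 ≈ 0.036481 h⁻¹; fraction remaining f = e^(−kτ) = e^(−0.036481×61) ≈ 0.1080.
At steady state, accumulation factor R = 1/(1 − e^(−kτ)) ≈ 1.1211.
Each bolus raises the concentration by D/Vd = 1357/60 ≈ 22.617 μg/mL.
Cmax,ss = C₀/(1 − f) ≈ 22.617/0.8920 ≈ 25.355 μg/mL.
Peak 25.4 μg/mL vs MTC 31 μg/mL: below toxic threshold.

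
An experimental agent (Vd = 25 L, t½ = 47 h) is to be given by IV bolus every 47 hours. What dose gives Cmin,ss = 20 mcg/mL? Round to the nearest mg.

500 mg

τ/t½ = 47/47 ≈ 1, so f = (1/2)^(47/47) ≈ 0.500000.
Cmin,ss = (D/Vd)·f/(1−f), so D = Cmin,ss·Vd·(1−f)/f.
D = 20 × 25 × (1−f)/f ≈ 20 × 25 × 1.00000 ≈ 500.00 mg.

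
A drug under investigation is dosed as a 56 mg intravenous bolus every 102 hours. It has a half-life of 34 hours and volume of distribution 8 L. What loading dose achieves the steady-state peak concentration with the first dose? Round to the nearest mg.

f = (1/2)^(102/34) ≈ 0.125000; accumulation ratio R = 1/(1−f) ≈ 1.14286.
Loading dose to hit Cmax,ss on first dose: D_load = D_maint·R ≈ 56 × 1.14286 ≈ 64.00 mg.

64 mg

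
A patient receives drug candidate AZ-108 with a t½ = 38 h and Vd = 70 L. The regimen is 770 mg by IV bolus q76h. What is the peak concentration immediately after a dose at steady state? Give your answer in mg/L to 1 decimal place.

τ = 76 h = 2 half-lives, so f = (1/2)^2 = 0.25.
Accumulation ratio R = 1/(1 − f) = 1/0.75 = 4/3.
Single-dose peak C₀ = D/Vd = 770/70 = 11 mg/L.
Steady-state peak Cmax,ss = C₀·R = 11 × 4/3 ≈ 14.667 mg/L.

14.7 mg/L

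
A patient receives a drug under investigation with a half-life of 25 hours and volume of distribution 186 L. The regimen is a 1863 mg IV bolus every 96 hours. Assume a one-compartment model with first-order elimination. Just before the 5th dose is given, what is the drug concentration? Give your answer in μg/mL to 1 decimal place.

0.8 μg/mL

f = (1/2)^(τ/t½) = (1/2)^(96/25) ≈ 0.0698.
C₀ = D/Vd = 1863/186 ≈ 10.016 μg/mL.
Before the 5th dose, 4 doses have been given. Superposition: Cmin = C₀·(f + f² + … + f^4).
≈ 10.016 × (0.0698 + 0.0049 + 0.0003 + 0.0000) ≈ 10.016 × 0.0750 ≈ 0.751 μg/mL.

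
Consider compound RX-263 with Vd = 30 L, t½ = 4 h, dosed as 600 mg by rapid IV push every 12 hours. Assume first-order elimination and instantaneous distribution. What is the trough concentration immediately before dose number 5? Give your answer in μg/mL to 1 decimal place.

2.9 μg/mL

f = (1/2)^(τ/t½) = (1/2)^(12/4) ≈ 0.1250.
C₀ = D/Vd = 600/30 ≈ 20.000 μg/mL.
Before the 5th dose, 4 doses have been given. Superposition: Cmin = C₀·(f + f² + … + f^4).
≈ 20.000 × (0.1250 + 0.0156 + 0.0020 + 0.0002) ≈ 20.000 × 0.1428 ≈ 2.856 μg/mL.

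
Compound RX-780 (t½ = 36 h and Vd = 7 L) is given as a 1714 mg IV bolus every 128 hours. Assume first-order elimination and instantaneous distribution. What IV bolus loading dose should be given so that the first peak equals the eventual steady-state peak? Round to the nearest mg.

1873 mg

f = (1/2)^(128/36) ≈ 0.085049; accumulation ratio R = 1/(1−f) ≈ 1.09295.
Loading dose to hit Cmax,ss on first dose: D_load = D_maint·R ≈ 1714 × 1.09295 ≈ 1873.32 mg.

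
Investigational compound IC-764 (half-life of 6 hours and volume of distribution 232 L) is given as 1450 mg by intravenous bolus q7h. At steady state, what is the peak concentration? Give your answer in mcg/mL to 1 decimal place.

τ/t½ = 7/6 ≈ 1.1667, so fraction remaining f = (1/2)^(7/6) ≈ 0.4454.
Accumulation ratio R = 1/(1 − f) ≈ 1/0.5546 ≈ 1.8031.
Each bolus raises the concentration by D/Vd = 1450/232 ≈ 6.250 mcg/mL.
Steady-state peak Cmax,ss = C₀·R ≈ 6.250 × 1.8031 ≈ 11.269 mcg/mL.

11.3 mcg/mL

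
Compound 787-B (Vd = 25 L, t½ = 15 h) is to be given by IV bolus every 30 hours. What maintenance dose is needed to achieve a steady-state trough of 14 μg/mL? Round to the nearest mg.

τ/t½ = 30/15 ≈ 2, so f = (1/2)^(30/15) ≈ 0.250000.
Cmin,ss = (D/Vd)·f/(1−f), so D = Cmin,ss·Vd·(1−f)/f.
D = 14 × 25 × (1−f)/f ≈ 14 × 25 × 3.00000 ≈ 1050.00 mg.

1050 mg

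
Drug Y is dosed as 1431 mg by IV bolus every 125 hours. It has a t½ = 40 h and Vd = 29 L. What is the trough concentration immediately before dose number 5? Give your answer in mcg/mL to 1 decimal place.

6.4 mcg/mL

f = (1/2)^(τ/t½) = (1/2)^(125/40) ≈ 0.1146.
C₀ = D/Vd = 1431/29 ≈ 49.345 mcg/mL.
Before the 5th dose, 4 doses have been given. Superposition: Cmin = C₀·(f + f² + … + f^4).
≈ 49.345 × (0.1146 + 0.0131 + 0.0015 + 0.0002) ≈ 49.345 × 0.1294 ≈ 6.385 mcg/mL.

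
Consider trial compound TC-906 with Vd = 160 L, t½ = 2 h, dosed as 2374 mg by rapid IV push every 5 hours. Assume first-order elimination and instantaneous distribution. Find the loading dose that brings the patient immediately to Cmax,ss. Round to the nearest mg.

f = (1/2)^(5/2) ≈ 0.176777; accumulation ratio R = 1/(1−f) ≈ 1.21474.
Loading dose to hit Cmax,ss on first dose: D_load = D_maint·R ≈ 2374 × 1.21474 ≈ 2883.79 mg.

2884 mg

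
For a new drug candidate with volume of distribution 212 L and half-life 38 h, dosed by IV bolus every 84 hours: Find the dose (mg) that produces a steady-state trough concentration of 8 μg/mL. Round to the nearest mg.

τ/t½ = 84/38 ≈ 2.2105, so f = (1/2)^(84/38) ≈ 0.216055.
Cmin,ss = (D/Vd)·f/(1−f), so D = Cmin,ss·Vd·(1−f)/f.
D = 8 × 212 × (1−f)/f ≈ 8 × 212 × 3.62845 ≈ 6153.85 mg.

6154 mg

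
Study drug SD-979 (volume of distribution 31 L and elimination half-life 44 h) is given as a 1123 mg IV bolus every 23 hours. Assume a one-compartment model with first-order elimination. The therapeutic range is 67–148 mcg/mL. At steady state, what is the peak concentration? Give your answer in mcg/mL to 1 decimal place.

Over one 23-h interval, 23/44 ≈ 0.52273 half-lives elapse, leaving f ≈ 0.6961 of each dose.
At steady state, accumulation factor R = 1/(1 − e^(−kτ)) ≈ 3.2906.
Each bolus raises the concentration by D/Vd = 1123/31 ≈ 36.226 mcg/mL.
Steady-state peak Cmax,ss = C₀·R ≈ 36.226 × 3.2906 ≈ 119.205 mcg/mL.
Peak 119.2 mcg/mL vs MTC 148 mcg/mL: below toxic threshold.

119.2 mcg/mL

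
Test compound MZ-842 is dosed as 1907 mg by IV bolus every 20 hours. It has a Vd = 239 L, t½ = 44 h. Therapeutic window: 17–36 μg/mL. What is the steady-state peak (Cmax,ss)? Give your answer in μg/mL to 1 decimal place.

29.5 μg/mL

k = ln2/t½ = ln2/44 ≈ 0.015753 h⁻¹; fraction remaining f = e^(−kτ) = e^(−0.015753×20) ≈ 0.7297.
At steady state, accumulation factor R = 1/(1 − e^(−kτ)) ≈ 3.6996.
Each bolus raises the concentration by D/Vd = 1907/239 ≈ 7.979 μg/mL.
Steady-state peak Cmax,ss = C₀·R ≈ 7.979 × 3.6996 ≈ 29.519 μg/mL.
Peak 29.5 μg/mL vs MTC 36 μg/mL: below toxic threshold.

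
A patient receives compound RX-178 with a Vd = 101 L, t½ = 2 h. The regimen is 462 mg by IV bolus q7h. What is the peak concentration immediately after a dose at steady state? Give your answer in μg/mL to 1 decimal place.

τ/t½ = 7/2 ≈ 3.5, so fraction remaining f = (1/2)^(7/2) ≈ 0.0884.
Accumulation ratio R = 1/(1 − f) ≈ 1/0.9116 ≈ 1.0970.
Each bolus raises the concentration by D/Vd = 462/101 ≈ 4.574 μg/mL.
Steady-state peak Cmax,ss = C₀·R ≈ 4.574 × 1.0970 ≈ 5.018 μg/mL.

5.0 μg/mL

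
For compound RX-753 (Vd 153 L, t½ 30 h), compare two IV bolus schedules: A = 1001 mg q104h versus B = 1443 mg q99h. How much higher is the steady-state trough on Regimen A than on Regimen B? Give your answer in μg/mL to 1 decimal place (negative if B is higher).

Regimen A: f = (1/2)^(104/30) ≈ 0.0905; Cmin,ss = (1001/153)·f/(1−f) ≈ 0.651 μg/mL.
Regimen B: f = (1/2)^(99/30) ≈ 0.1015; Cmin,ss = (1443/153)·f/(1−f) ≈ 1.065 μg/mL.
Difference ≈ 0.651 − 1.065 ≈ -0.414 μg/mL.

-0.4 μg/mL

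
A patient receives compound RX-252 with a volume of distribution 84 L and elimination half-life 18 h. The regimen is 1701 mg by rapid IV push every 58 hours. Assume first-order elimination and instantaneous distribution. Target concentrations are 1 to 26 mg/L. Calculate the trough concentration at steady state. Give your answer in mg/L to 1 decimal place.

k = ln2/t½ = ln2/18 ≈ 0.038508 h⁻¹; fraction remaining f = e^(−kτ) = e^(−0.038508×58) ≈ 0.1072.
Each bolus raises the concentration by D/Vd = 1701/84 ≈ 20.250 mg/L.
Steady-state trough Cmin,ss = C₀·f/(1−f) ≈ 20.250 × 0.1072/0.8928 ≈ 2.431 mg/L.
Trough 2.4 mg/L vs MEC 1 mg/L: adequate.

2.4 mg/L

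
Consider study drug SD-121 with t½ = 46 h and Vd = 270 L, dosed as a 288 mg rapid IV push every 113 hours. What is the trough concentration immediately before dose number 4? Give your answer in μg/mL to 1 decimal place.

f = (1/2)^(τ/t½) = (1/2)^(113/46) ≈ 0.1822.
C₀ = D/Vd = 288/270 ≈ 1.067 μg/mL.
Before the 4th dose, 3 doses have been given. Superposition: Cmin = C₀·(f + f² + … + f^3).
≈ 1.067 × (0.1822 + 0.0332 + 0.0060) ≈ 1.067 × 0.2214 ≈ 0.236 μg/mL.

0.2 μg/mL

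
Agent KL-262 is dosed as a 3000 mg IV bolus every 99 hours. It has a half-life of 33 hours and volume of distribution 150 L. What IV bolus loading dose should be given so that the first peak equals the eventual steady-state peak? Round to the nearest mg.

f = (1/2)^(99/33) ≈ 0.125000; accumulation ratio R = 1/(1−f) ≈ 1.14286.
Loading dose to hit Cmax,ss on first dose: D_load = D_maint·R ≈ 3000 × 1.14286 ≈ 3428.58 mg.

3429 mg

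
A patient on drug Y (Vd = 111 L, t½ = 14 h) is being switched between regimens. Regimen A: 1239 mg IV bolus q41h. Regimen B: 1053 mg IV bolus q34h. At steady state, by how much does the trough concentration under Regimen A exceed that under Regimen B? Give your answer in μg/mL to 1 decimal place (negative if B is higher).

-0.5 μg/mL

Regimen A: f = (1/2)^(41/14) ≈ 0.1313; Cmin,ss = (1239/111)·f/(1−f) ≈ 1.687 μg/mL.
Regimen B: f = (1/2)^(34/14) ≈ 0.1857; Cmin,ss = (1053/111)·f/(1−f) ≈ 2.163 μg/mL.
Difference ≈ 1.687 − 2.163 ≈ -0.476 μg/mL.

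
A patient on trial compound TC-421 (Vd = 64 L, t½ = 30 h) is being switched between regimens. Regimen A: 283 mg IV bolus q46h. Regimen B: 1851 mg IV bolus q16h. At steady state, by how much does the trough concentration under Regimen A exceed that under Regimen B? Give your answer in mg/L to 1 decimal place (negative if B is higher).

Regimen A: f = (1/2)^(46/30) ≈ 0.3455; Cmin,ss = (283/64)·f/(1−f) ≈ 2.334 mg/L.
Regimen B: f = (1/2)^(16/30) ≈ 0.6910; Cmin,ss = (1851/64)·f/(1−f) ≈ 64.676 mg/L.
Difference ≈ 2.334 − 64.676 ≈ -62.342 mg/L.

-62.3 mg/L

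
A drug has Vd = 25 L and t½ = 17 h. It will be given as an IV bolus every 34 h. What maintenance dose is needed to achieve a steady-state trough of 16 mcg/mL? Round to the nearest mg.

1200 mg

τ/t½ = 34/17 ≈ 2, so f = (1/2)^(34/17) ≈ 0.250000.
Cmin,ss = (D/Vd)·f/(1−f), so D = Cmin,ss·Vd·(1−f)/f.
D = 16 × 25 × (1−f)/f ≈ 16 × 25 × 3.00000 ≈ 1200.00 mg.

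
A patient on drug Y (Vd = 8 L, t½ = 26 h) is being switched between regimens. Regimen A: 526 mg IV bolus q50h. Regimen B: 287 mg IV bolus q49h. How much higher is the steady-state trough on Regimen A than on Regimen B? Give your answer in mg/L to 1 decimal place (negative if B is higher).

Regimen A: f = (1/2)^(50/26) ≈ 0.2637; Cmin,ss = (526/8)·f/(1−f) ≈ 23.548 mg/L.
Regimen B: f = (1/2)^(49/26) ≈ 0.2708; Cmin,ss = (287/8)·f/(1−f) ≈ 13.323 mg/L.
Difference ≈ 23.548 − 13.323 ≈ 10.225 mg/L.

10.2 mg/L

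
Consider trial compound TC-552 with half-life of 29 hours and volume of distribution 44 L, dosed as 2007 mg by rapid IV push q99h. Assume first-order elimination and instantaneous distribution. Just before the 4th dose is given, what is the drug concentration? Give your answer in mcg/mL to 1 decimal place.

4.7 mcg/mL

f = (1/2)^(τ/t½) = (1/2)^(99/29) ≈ 0.0938.
C₀ = D/Vd = 2007/44 ≈ 45.614 mcg/mL.
Before the 4th dose, 3 doses have been given. Superposition: Cmin = C₀·(f + f² + … + f^3).
≈ 45.614 × (0.0938 + 0.0088 + 0.0008) ≈ 45.614 × 0.1034 ≈ 4.716 mcg/mL.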